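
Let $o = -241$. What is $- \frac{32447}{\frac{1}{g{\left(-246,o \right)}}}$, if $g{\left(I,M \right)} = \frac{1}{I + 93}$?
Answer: $\frac{32447}{153} \approx 212.07$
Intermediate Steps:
$g{\left(I,M \right)} = \frac{1}{93 + I}$
$- \frac{32447}{\frac{1}{g{\left(-246,o \right)}}} = - \frac{32447}{\frac{1}{\frac{1}{93 - 246}}} = - \frac{32447}{\frac{1}{\frac{1}{-153}}} = - \frac{32447}{\frac{1}{- \frac{1}{153}}} = - \frac{32447}{-153} = \left(-32447\right) \left(- \frac{1}{153}\right) = \frac{32447}{153}$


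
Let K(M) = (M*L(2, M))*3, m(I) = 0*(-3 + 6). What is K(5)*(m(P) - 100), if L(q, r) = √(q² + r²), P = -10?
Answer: -1500*√29 ≈ -8077.8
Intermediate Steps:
m(I) = 0 (m(I) = 0*3 = 0)
K(M) = 3*M*√(4 + M²) (K(M) = (M*√(2² + M²))*3 = (M*√(4 + M²))*3 = 3*M*√(4 + M²))
K(5)*(m(P) - 100) = (3*5*√(4 + 5²))*(0 - 100) = (3*5*√(4 + 25))*(-100) = (3*5*√29)*(-100) = (15*√29)*(-100) = -1500*√29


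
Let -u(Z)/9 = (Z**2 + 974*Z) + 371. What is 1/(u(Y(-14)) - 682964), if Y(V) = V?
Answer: -1/565343 ≈ -1.7688e-6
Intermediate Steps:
u(Z) = -3339 - 8766*Z - 9*Z**2 (u(Z) = -9*((Z**2 + 974*Z) + 371) = -9*(371 + Z**2 + 974*Z) = -3339 - 8766*Z - 9*Z**2)
1/(u(Y(-14)) - 682964) = 1/((-3339 - 8766*(-14) - 9*(-14)**2) - 682964) = 1/((-3339 + 122724 - 9*196) - 682964) = 1/((-3339 + 122724 - 1764) - 682964) = 1/(117621 - 682964) = 1/(-565343) = -1/565343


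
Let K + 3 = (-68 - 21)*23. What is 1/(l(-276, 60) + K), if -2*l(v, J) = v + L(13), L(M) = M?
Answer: -2/3837 ≈ -0.00052124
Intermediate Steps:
l(v, J) = -13/2 - v/2 (l(v, J) = -(v + 13)/2 = -(13 + v)/2 = -13/2 - v/2)
K = -2050 (K = -3 + (-68 - 21)*23 = -3 - 89*23 = -3 - 2047 = -2050)
1/(l(-276, 60) + K) = 1/((-13/2 - 1/2*(-276)) - 2050) = 1/((-13/2 + 138) - 2050) = 1/(263/2 - 2050) = 1/(-3837/2) = -2/3837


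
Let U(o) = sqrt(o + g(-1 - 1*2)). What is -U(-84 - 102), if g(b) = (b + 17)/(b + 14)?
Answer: -4*I*sqrt(1397)/11 ≈ -13.591*I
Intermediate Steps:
g(b) = (17 + b)/(14 + b)
U(o) = sqrt(14/11 + o) (U(o) = sqrt(o + (17 + (-1 - 1*2))/(14 + (-1 - 1*2))) = sqrt(o + (17 + (-1 - 2))/(14 + (-1 - 2))) = sqrt(o + (17 - 3)/(14 - 3)) = sqrt(o + 14/11) = sqrt(14/11 + o))
-U(-84 - 102) = -sqrt(154 + 121*(-84 - 102))/11 = -sqrt(154 + 121*(-186))/11 = -sqrt(154 - 22506)/11 = -sqrt(-22352)/11 = -4*I*sqrt(1397)/11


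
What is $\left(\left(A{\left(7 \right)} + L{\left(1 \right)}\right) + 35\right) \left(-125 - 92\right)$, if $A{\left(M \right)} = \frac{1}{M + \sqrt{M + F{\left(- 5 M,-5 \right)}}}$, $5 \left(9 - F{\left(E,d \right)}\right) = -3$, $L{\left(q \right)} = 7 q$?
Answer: $- \frac{1484063}{162} + \frac{217 \sqrt{415}}{162} \approx -9133.6$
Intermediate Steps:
$F{\left(E,d \right)} = \frac{48}{5}$ ($F{\left(E,d \right)} = 9 - - \frac{3}{5} = 9 + \frac{3}{5} = \frac{48}{5}$)
$A{\left(M \right)} = \frac{1}{M + \sqrt{\frac{48}{5} + M}}$ ($A{\left(M \right)} = \frac{1}{M + \sqrt{M + \frac{48}{5}}} = \frac{1}{M + \sqrt{\frac{48}{5} + M}}$)
$\left(\left(A{\left(7 \right)} + L{\left(1 \right)}\right) + 35\right) \left(-125 - 92\right) = \left(\left(\frac{5}{5 \cdot 7 + \sqrt{5} \sqrt{48 + 5 \cdot 7}} + 7 \cdot 1\right) + 35\right) \left(-125 - 92\right) = \left(\left(\frac{5}{35 + \sqrt{5} \sqrt{48 + 35}} + 7\right) + 35\right) \left(-217\right) = \left(\left(\frac{5}{35 + \sqrt{5} \sqrt{83}} + 7\right) + 35\right) \left(-217\right) = \left(\left(\frac{5}{35 + \sqrt{415}} + 7\right) + 35\right) \left(-217\right) = \left(\left(7 + \frac{5}{35 + \sqrt{415}}\right) + 35\right) \left(-217\right) = \left(42 + \frac{5}{35 + \sqrt{415}}\right) \left(-217\right) = -9114 - \frac{1085}{35 + \sqrt{415}}$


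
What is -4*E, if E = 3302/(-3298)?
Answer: 6604/1649 ≈ 4.0049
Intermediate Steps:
E = -1651/1649 (E = 3302*(-1/3298) = -1651/1649 ≈ -1.0012)
-4*E = -4*(-1651/1649) = 6604/1649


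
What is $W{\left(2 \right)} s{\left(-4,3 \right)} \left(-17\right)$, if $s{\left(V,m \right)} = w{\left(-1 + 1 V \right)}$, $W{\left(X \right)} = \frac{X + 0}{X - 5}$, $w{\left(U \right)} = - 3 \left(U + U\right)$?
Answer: $340$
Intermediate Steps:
$w{\left(U \right)} = - 6 U$ ($w{\left(U \right)} = - 3 \cdot 2 U = - 6 U$)
$W{\left(X \right)} = \frac{X}{-5 + X}$ ($W{\left(X \right)} = \frac{X}{X - 5} = \frac{X}{-5 + X}$)
$s{\left(V,m \right)} = 6 - 6 V$ ($s{\left(V,m \right)} = - 6 \left(-1 + 1 V\right) = - 6 \left(-1 + V\right) = 6 - 6 V$)
$W{\left(2 \right)} s{\left(-4,3 \right)} \left(-17\right) = \frac{2}{-5 + 2} \left(6 - -24\right) \left(-17\right) = \frac{2}{-3} \left(6 + 24\right) \left(-17\right) = 2 \left(- \frac{1}{3}\right) 30 \left(-17\right) = \left(- \frac{2}{3}\right) 30 \left(-17\right) = \left(-20\right) \left(-17\right) = 340$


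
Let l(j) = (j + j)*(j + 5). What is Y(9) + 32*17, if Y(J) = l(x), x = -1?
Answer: 536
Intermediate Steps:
l(j) = 2*j*(5 + j) (l(j) = (2*j)*(5 + j) = 2*j*(5 + j))
Y(J) = -8 (Y(J) = 2*(-1)*(5 - 1) = 2*(-1)*4 = -8)
Y(9) + 32*17 = -8 + 32*17 = -8 + 544 = 536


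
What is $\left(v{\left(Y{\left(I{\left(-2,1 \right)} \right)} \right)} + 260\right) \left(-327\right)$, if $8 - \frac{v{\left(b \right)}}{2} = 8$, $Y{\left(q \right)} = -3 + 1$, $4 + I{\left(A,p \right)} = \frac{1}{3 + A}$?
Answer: $-85020$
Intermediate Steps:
$I{\left(A,p \right)} = -4 + \frac{1}{3 + A}$
$Y{\left(q \right)} = -2$
$v{\left(b \right)} = 0$ ($v{\left(b \right)} = 16 - 16 = 0$)
$\left(v{\left(Y{\left(I{\left(-2,1 \right)} \right)} \right)} + 260\right) \left(-327\right) = \left(0 + 260\right) \left(-327\right) = 260 \left(-327\right) = -85020$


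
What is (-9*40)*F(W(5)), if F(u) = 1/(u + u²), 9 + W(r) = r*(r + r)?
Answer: -60/287 ≈ -0.20906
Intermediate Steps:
W(r) = -9 + 2*r² (W(r) = -9 + r*(r + r) = -9 + r*(2*r) = -9 + 2*r²)
(-9*40)*F(W(5)) = (-9*40)*(1/((-9 + 2*5²)*(1 + (-9 + 2*5²)))) = -360/((-9 + 2*25)*(1 + (-9 + 2*25))) = -360/((-9 + 50)*(1 + (-9 + 50))) = -360/(41*(1 + 41)) = -360/(41*42) = -360*1/1722 = -60/287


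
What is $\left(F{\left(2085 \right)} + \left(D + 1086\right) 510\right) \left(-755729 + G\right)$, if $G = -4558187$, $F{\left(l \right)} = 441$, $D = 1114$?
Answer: $-5964557188956$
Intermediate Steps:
$\left(F{\left(2085 \right)} + \left(D + 1086\right) 510\right) \left(-755729 + G\right) = \left(441 + \left(1114 + 1086\right) 510\right) \left(-755729 - 4558187\right) = \left(441 + 2200 \cdot 510\right) \left(-5313916\right) = \left(441 + 1122000\right) \left(-5313916\right) = 1122441 \left(-5313916\right) = -5964557188956$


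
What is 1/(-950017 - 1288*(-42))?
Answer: -1/895921 ≈ -1.1162e-6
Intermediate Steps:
1/(-950017 - 1288*(-42)) = 1/(-950017 + 54096) = 1/(-895921) = -1/895921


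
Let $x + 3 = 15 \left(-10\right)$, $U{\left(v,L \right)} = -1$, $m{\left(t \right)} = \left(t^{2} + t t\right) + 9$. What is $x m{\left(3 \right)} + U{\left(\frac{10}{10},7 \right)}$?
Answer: $-4132$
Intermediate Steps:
$m{\left(t \right)} = 9 + 2 t^{2}$ ($m{\left(t \right)} = \left(t^{2} + t^{2}\right) + 9 = 2 t^{2} + 9 = 9 + 2 t^{2}$)
$x = -153$ ($x = -3 + 15 \left(-10\right) = -3 - 150 = -153$)
$x m{\left(3 \right)} + U{\left(\frac{10}{10},7 \right)} = - 153 \left(9 + 2 \cdot 3^{2}\right) - 1 = - 153 \left(9 + 2 \cdot 9\right) - 1 = - 153 \left(9 + 18\right) - 1 = \left(-153\right) 27 - 1 = -4131 - 1 = -4132$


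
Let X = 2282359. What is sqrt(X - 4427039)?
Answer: 2*I*sqrt(536170) ≈ 1464.5*I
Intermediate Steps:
sqrt(X - 4427039) = sqrt(2282359 - 4427039) = sqrt(-2144680) = 2*I*sqrt(536170)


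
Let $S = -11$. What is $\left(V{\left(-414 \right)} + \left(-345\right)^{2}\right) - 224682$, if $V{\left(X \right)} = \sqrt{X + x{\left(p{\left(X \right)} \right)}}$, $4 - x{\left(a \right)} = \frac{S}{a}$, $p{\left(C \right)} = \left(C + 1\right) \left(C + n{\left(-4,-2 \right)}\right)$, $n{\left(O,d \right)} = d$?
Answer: $-105657 + \frac{i \sqrt{756398346522}}{42952} \approx -1.0566 \cdot 10^{5} + 20.248 i$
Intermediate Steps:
$p{\left(C \right)} = \left(1 + C\right) \left(-2 + C\right)$ ($p{\left(C \right)} = \left(C + 1\right) \left(C - 2\right) = \left(1 + C\right) \left(-2 + C\right)$)
$x{\left(a \right)} = 4 + \frac{11}{a}$ ($x{\left(a \right)} = 4 - - \frac{11}{a} = 4 + \frac{11}{a}$)
$V{\left(X \right)} = \sqrt{4 + X + \frac{11}{-2 + X^{2} - X}}$ ($V{\left(X \right)} = \sqrt{X + \left(4 + \frac{11}{-2 + X^{2} - X}\right)} = \sqrt{4 + X + \frac{11}{-2 + X^{2} - X}}$)
$\left(V{\left(-414 \right)} + \left(-345\right)^{2}\right) - 224682 = \left(\sqrt{\frac{11 + \left(4 - 414\right) \left(-2 + \left(-414\right)^{2} - -414\right)}{-2 + \left(-414\right)^{2} - -414}} + \left(-345\right)^{2}\right) - 224682 = \left(\sqrt{\frac{11 - 410 \left(-2 + 171396 + 414\right)}{-2 + 171396 + 414}} + 119025\right) - 224682 = \left(\sqrt{\frac{11 - 70441280}{171808}} + 119025\right) - 224682 = \left(\sqrt{\frac{1}{171808} \left(-70441269\right)} + 119025\right) - 224682 = \left(\sqrt{- \frac{70441269}{171808}} + 119025\right) - 224682 = \left(\frac{i \sqrt{756398346522}}{42952} + 119025\right) - 224682 = \left(119025 + \frac{i \sqrt{756398346522}}{42952}\right) - 224682 = -105657 + \frac{i \sqrt{756398346522}}{42952}$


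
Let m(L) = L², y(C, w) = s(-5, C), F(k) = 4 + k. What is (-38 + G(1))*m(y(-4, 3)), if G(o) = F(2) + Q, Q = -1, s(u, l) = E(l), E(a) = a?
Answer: -528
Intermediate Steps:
s(u, l) = l
y(C, w) = C
G(o) = 5 (G(o) = (4 + 2) - 1 = 6 - 1 = 5)
(-38 + G(1))*m(y(-4, 3)) = (-38 + 5)*(-4)² = -33*16 = -528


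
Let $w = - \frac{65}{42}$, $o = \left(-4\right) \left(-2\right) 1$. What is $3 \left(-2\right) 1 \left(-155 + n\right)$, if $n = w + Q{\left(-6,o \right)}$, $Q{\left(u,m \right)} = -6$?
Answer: $\frac{6827}{7} \approx 975.29$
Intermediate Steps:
$o = 8$ ($o = 8 \cdot 1 = 8$)
$w = - \frac{65}{42}$ ($w = \left(-65\right) \frac{1}{42} = - \frac{65}{42} \approx -1.5476$)
$n = - \frac{317}{42}$ ($n = - \frac{65}{42} - 6 = - \frac{317}{42} \approx -7.5476$)
$3 \left(-2\right) 1 \left(-155 + n\right) = 3 \left(-2\right) 1 \left(-155 - \frac{317}{42}\right) = \left(-6\right) 1 \left(- \frac{6827}{42}\right) = \left(-6\right) \left(- \frac{6827}{42}\right) = \frac{6827}{7}$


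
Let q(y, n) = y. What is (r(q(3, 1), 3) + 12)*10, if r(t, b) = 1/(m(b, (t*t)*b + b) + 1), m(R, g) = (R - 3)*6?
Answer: 130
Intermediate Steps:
m(R, g) = -18 + 6*R (m(R, g) = (-3 + R)*6 = -18 + 6*R)
r(t, b) = 1/(-17 + 6*b) (r(t, b) = 1/((-18 + 6*b) + 1) = 1/(-17 + 6*b))
(r(q(3, 1), 3) + 12)*10 = (1/(-17 + 6*3) + 12)*10 = (1/(-17 + 18) + 12)*10 = (1/1 + 12)*10 = (1 + 12)*10 = 13*10 = 130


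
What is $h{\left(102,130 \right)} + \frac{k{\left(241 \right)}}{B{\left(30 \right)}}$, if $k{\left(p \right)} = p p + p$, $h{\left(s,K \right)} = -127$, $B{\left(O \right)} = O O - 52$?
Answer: $- \frac{24687}{424} \approx -58.224$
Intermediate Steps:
$B{\left(O \right)} = -52 + O^{2}$ ($B{\left(O \right)} = O^{2} - 52 = -52 + O^{2}$)
$k{\left(p \right)} = p + p^{2}$ ($k{\left(p \right)} = p^{2} + p = p + p^{2}$)
$h{\left(102,130 \right)} + \frac{k{\left(241 \right)}}{B{\left(30 \right)}} = -127 + \frac{241 \left(1 + 241\right)}{-52 + 30^{2}} = -127 + \frac{241 \cdot 242}{-52 + 900} = -127 + \frac{58322}{848} = -127 + 58322 \cdot \frac{1}{848} = -127 + \frac{29161}{424} = - \frac{24687}{424}$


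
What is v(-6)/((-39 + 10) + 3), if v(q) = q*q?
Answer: -18/13 ≈ -1.3846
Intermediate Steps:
v(q) = q²
v(-6)/((-39 + 10) + 3) = (-6)²/((-39 + 10) + 3) = 36/(-29 + 3) = 36/(-26) = 36*(-1/26) = -18/13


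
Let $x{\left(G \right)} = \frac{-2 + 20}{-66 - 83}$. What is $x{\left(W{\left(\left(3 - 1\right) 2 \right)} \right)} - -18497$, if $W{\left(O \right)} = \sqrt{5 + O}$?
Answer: $\frac{2756035}{149} \approx 18497.0$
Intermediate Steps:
$x{\left(G \right)} = - \frac{18}{149}$ ($x{\left(G \right)} = \frac{18}{-149} = 18 \left(- \frac{1}{149}\right) = - \frac{18}{149}$)
$x{\left(W{\left(\left(3 - 1\right) 2 \right)} \right)} - -18497 = - \frac{18}{149} - -18497 = - \frac{18}{149} + 18497 = \frac{2756035}{149}$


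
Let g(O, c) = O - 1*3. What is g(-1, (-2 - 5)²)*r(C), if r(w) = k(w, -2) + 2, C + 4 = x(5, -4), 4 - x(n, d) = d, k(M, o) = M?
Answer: -24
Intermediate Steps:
x(n, d) = 4 - d
C = 4 (C = -4 + (4 - 1*(-4)) = -4 + (4 + 4) = -4 + 8 = 4)
r(w) = 2 + w (r(w) = w + 2 = 2 + w)
g(O, c) = -3 + O (g(O, c) = O - 3 = -3 + O)
g(-1, (-2 - 5)²)*r(C) = (-3 - 1)*(2 + 4) = -4*6 = -24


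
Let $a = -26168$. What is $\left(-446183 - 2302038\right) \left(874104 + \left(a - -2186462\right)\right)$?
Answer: $-8339196305958$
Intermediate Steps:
$\left(-446183 - 2302038\right) \left(874104 + \left(a - -2186462\right)\right) = \left(-446183 - 2302038\right) \left(874104 - -2160294\right) = - 2748221 \left(874104 + \left(-26168 + 2186462\right)\right) = - 2748221 \left(874104 + 2160294\right) = \left(-2748221\right) 3034398 = -8339196305958$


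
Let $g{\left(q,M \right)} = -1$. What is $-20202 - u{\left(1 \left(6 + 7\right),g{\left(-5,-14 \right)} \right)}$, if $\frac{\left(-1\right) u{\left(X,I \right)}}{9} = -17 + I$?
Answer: $-20364$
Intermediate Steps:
$u{\left(X,I \right)} = 153 - 9 I$ ($u{\left(X,I \right)} = - 9 \left(-17 + I\right) = 153 - 9 I$)
$-20202 - u{\left(1 \left(6 + 7\right),g{\left(-5,-14 \right)} \right)} = -20202 - \left(153 - -9\right) = -20202 - \left(153 + 9\right) = -20202 - 162 = -20364$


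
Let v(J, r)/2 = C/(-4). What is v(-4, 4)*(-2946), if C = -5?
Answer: -7365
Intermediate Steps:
v(J, r) = 5/2 (v(J, r) = 2*(-5/(-4)) = 2*(-5*(-¼)) = 2*(5/4) = 5/2)
v(-4, 4)*(-2946) = (5/2)*(-2946) = -7365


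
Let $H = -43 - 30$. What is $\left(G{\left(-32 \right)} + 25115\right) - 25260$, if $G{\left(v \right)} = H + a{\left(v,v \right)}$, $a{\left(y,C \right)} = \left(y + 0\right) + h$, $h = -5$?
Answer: $-255$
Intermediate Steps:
$a{\left(y,C \right)} = -5 + y$ ($a{\left(y,C \right)} = \left(y + 0\right) - 5 = y - 5 = -5 + y$)
$H = -73$ ($H = -43 - 30 = -73$)
$G{\left(v \right)} = -78 + v$ ($G{\left(v \right)} = -73 + \left(-5 + v\right) = -78 + v$)
$\left(G{\left(-32 \right)} + 25115\right) - 25260 = \left(\left(-78 - 32\right) + 25115\right) - 25260 = \left(-110 + 25115\right) - 25260 = 25005 - 25260 = -255$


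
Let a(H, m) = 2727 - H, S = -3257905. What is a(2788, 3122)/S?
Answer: 61/3257905 ≈ 1.8724e-5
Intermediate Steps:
a(2788, 3122)/S = (2727 - 1*2788)/(-3257905) = (2727 - 2788)*(-1/3257905) = -61*(-1/3257905) = 61/3257905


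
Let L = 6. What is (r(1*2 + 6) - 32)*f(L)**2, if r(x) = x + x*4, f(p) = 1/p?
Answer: 2/9 ≈ 0.22222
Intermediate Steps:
r(x) = 5*x (r(x) = x + 4*x = 5*x)
(r(1*2 + 6) - 32)*f(L)**2 = (5*(1*2 + 6) - 32)*(1/6)**2 = (5*(2 + 6) - 32)*(1/6)**2 = (5*8 - 32)*(1/36) = (40 - 32)*(1/36) = 8*(1/36) = 2/9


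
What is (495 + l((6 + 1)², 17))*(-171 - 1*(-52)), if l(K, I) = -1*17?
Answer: -56882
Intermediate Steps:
l(K, I) = -17
(495 + l((6 + 1)², 17))*(-171 - 1*(-52)) = (495 - 17)*(-171 - 1*(-52)) = 478*(-171 + 52) = 478*(-119) = -56882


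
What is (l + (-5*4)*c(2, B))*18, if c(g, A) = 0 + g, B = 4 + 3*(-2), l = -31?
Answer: -1278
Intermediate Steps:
B = -2 (B = 4 - 6 = -2)
c(g, A) = g
(l + (-5*4)*c(2, B))*18 = (-31 - 5*4*2)*18 = (-31 - 20*2)*18 = (-31 - 40)*18 = -71*18 = -1278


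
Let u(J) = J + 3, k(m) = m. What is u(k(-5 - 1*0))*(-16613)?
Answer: 33226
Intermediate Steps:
u(J) = 3 + J
u(k(-5 - 1*0))*(-16613) = (3 + (-5 - 1*0))*(-16613) = (3 + (-5 + 0))*(-16613) = (3 - 5)*(-16613) = -2*(-16613) = 33226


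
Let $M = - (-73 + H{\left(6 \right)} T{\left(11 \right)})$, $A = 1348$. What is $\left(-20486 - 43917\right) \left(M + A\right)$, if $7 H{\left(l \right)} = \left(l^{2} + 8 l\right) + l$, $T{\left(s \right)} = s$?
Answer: $- \frac{576857671}{7} \approx -8.2408 \cdot 10^{7}$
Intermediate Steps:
$H{\left(l \right)} = \frac{l^{2}}{7} + \frac{9 l}{7}$ ($H{\left(l \right)} = \frac{\left(l^{2} + 8 l\right) + l}{7} = \frac{l^{2} + 9 l}{7} = \frac{l^{2}}{7} + \frac{9 l}{7}$)
$M = - \frac{479}{7}$ ($M = - (-73 + \frac{1}{7} \cdot 6 \left(9 + 6\right) 11) = - (-73 + \frac{1}{7} \cdot 6 \cdot 15 \cdot 11) = - (-73 + \frac{90}{7} \cdot 11) = - (-73 + \frac{990}{7}) = \left(-1\right) \frac{479}{7} = - \frac{479}{7} \approx -68.429$)
$\left(-20486 - 43917\right) \left(M + A\right) = \left(-20486 - 43917\right) \left(- \frac{479}{7} + 1348\right) = \left(-64403\right) \frac{8957}{7} = - \frac{576857671}{7}$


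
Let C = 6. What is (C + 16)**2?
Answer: 484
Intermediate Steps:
(C + 16)**2 = (6 + 16)**2 = 22**2 = 484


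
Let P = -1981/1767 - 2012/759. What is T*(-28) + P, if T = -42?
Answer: 174681905/149017 ≈ 1172.2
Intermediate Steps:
P = -562087/149017 (P = -1981*1/1767 - 2012*1/759 = -1981/1767 - 2012/759 = -562087/149017 ≈ -3.7720)
T*(-28) + P = -42*(-28) - 562087/149017 = 1176 - 562087/149017 = 174681905/149017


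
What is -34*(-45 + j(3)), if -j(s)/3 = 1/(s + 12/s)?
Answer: 10812/7 ≈ 1544.6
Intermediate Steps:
j(s) = -3/(s + 12/s)
-34*(-45 + j(3)) = -34*(-45 - 3*3/(12 + 3²)) = -34*(-45 - 3*3/(12 + 9)) = -34*(-45 - 3*3/21) = -34*(-45 - 3*3*1/21) = -34*(-45 - 3/7) = -34*(-318/7) = 10812/7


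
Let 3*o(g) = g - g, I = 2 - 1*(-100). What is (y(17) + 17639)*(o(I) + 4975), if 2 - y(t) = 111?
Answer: 87211750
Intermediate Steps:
I = 102 (I = 2 + 100 = 102)
y(t) = -109 (y(t) = 2 - 1*111 = 2 - 111 = -109)
o(g) = 0 (o(g) = (g - g)/3 = (⅓)*0 = 0)
(y(17) + 17639)*(o(I) + 4975) = (-109 + 17639)*(0 + 4975) = 17530*4975 = 87211750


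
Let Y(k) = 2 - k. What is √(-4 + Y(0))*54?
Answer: 54*I*√2 ≈ 76.368*I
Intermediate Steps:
√(-4 + Y(0))*54 = √(-4 + (2 - 1*0))*54 = √(-4 + (2 + 0))*54 = √(-4 + 2)*54 = √(-2)*54 = (I*√2)*54 = 54*I*√2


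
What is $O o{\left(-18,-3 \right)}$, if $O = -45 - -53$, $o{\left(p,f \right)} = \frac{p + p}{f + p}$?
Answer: $\frac{96}{7} \approx 13.714$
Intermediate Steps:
$o{\left(p,f \right)} = \frac{2 p}{f + p}$
$O = 8$ ($O = -45 + 53 = 8$)
$O o{\left(-18,-3 \right)} = 8 \cdot 2 \left(-18\right) \frac{1}{-3 - 18} = 8 \cdot 2 \left(-18\right) \frac{1}{-21} = 8 \cdot 2 \left(-18\right) \left(- \frac{1}{21}\right) = 8 \cdot \frac{12}{7} = \frac{96}{7}$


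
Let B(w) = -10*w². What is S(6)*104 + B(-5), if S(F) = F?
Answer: 374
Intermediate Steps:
S(6)*104 + B(-5) = 6*104 - 10*(-5)² = 624 - 10*25 = 624 - 250 = 374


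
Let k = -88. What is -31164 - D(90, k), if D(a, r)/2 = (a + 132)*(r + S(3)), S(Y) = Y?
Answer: 6576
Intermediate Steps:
D(a, r) = 2*(3 + r)*(132 + a) (D(a, r) = 2*((a + 132)*(r + 3)) = 2*((132 + a)*(3 + r)) = 2*((3 + r)*(132 + a)) = 2*(3 + r)*(132 + a))
-31164 - D(90, k) = -31164 - (792 + 6*90 + 264*(-88) + 2*90*(-88)) = -31164 - (792 + 540 - 23232 - 15840) = -31164 - 1*(-37740) = -31164 + 37740 = 6576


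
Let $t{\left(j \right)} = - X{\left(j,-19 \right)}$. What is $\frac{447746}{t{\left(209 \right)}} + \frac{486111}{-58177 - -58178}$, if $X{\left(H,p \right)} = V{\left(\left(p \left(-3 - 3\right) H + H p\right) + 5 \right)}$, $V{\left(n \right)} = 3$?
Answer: $\frac{1010587}{3} \approx 3.3686 \cdot 10^{5}$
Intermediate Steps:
$X{\left(H,p \right)} = 3$
$t{\left(j \right)} = -3$ ($t{\left(j \right)} = \left(-1\right) 3 = -3$)
$\frac{447746}{t{\left(209 \right)}} + \frac{486111}{-58177 - -58178} = \frac{447746}{-3} + \frac{486111}{-58177 - -58178} = 447746 \left(- \frac{1}{3}\right) + \frac{486111}{-58177 + 58178} = - \frac{447746}{3} + \frac{486111}{1} = - \frac{447746}{3} + 486111 \cdot 1 = - \frac{447746}{3} + 486111 = \frac{1010587}{3}$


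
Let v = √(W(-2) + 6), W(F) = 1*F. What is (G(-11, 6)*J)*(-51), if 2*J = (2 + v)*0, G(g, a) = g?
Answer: 0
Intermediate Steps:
W(F) = F
v = 2 (v = √(-2 + 6) = √4 = 2)
J = 0 (J = ((2 + 2)*0)/2 = (4*0)/2 = (½)*0 = 0)
(G(-11, 6)*J)*(-51) = -11*0*(-51) = 0*(-51) = 0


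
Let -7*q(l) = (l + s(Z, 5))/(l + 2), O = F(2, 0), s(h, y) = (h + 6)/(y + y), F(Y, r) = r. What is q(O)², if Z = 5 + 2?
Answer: 169/19600 ≈ 0.0086225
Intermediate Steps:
Z = 7
s(h, y) = (6 + h)/(2*y) (s(h, y) = (6 + h)/((2*y)) = (6 + h)*(1/(2*y)) = (6 + h)/(2*y))
O = 0
q(l) = -(13/10 + l)/(7*(2 + l)) (q(l) = -(l + (½)*(6 + 7)/5)/(7*(l + 2)) = -(l + (½)*(⅕)*13)/(7*(2 + l)) = -(l + 13/10)/(7*(2 + l)) = -(13/10 + l)/(7*(2 + l)))
q(O)² = ((-13 - 10*0)/(70*(2 + 0)))² = ((1/70)*(-13 + 0)/2)² = ((1/70)*(½)*(-13))² = (-13/140)² = 169/19600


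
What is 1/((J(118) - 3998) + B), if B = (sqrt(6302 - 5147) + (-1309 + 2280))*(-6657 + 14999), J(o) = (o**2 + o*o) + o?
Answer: 73855/599271028628 - 4171*sqrt(1155)/32959906574540 ≈ 1.1894e-7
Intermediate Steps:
J(o) = o + 2*o**2 (J(o) = (o**2 + o**2) + o = 2*o**2 + o = o + 2*o**2)
B = 8100082 + 8342*sqrt(1155) (B = (sqrt(1155) + 971)*8342 = (971 + sqrt(1155))*8342 = 8100082 + 8342*sqrt(1155) ≈ 8.3836e+6)
1/((J(118) - 3998) + B) = 1/((118*(1 + 2*118) - 3998) + (8100082 + 8342*sqrt(1155))) = 1/((118*(1 + 236) - 3998) + (8100082 + 8342*sqrt(1155))) = 1/((118*237 - 3998) + (8100082 + 8342*sqrt(1155))) = 1/((27966 - 3998) + (8100082 + 8342*sqrt(1155))) = 1/(23968 + (8100082 + 8342*sqrt(1155))) = 1/(8124050 + 8342*sqrt(1155))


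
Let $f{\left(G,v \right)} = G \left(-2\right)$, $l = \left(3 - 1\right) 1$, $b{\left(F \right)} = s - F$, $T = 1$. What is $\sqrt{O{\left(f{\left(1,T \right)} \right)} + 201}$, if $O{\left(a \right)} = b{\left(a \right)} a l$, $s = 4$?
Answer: $\sqrt{177} \approx 13.304$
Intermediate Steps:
$b{\left(F \right)} = 4 - F$
$l = 2$ ($l = 2 \cdot 1 = 2$)
$f{\left(G,v \right)} = - 2 G$
$O{\left(a \right)} = 2 a \left(4 - a\right)$ ($O{\left(a \right)} = \left(4 - a\right) a 2 = a \left(4 - a\right) 2 = 2 a \left(4 - a\right)$)
$\sqrt{O{\left(f{\left(1,T \right)} \right)} + 201} = \sqrt{2 \left(\left(-2\right) 1\right) \left(4 - \left(-2\right) 1\right) + 201} = \sqrt{2 \left(-2\right) \left(4 - -2\right) + 201} = \sqrt{2 \left(-2\right) \left(4 + 2\right) + 201} = \sqrt{2 \left(-2\right) 6 + 201} = \sqrt{-24 + 201} = \sqrt{177}$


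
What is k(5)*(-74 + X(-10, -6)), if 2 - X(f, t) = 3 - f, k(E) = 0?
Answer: 0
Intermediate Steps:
X(f, t) = -1 + f (X(f, t) = 2 - (3 - f) = 2 + (-3 + f) = -1 + f)
k(5)*(-74 + X(-10, -6)) = 0*(-74 + (-1 - 10)) = 0*(-74 - 11) = 0*(-85) = 0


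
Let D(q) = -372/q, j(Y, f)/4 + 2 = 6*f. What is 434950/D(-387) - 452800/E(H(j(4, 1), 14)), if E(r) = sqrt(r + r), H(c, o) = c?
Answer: 28054275/62 - 56600*sqrt(2) ≈ 3.7244e+5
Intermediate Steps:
j(Y, f) = -8 + 24*f (j(Y, f) = -8 + 4*(6*f) = -8 + 24*f)
E(r) = sqrt(2)*sqrt(r) (E(r) = sqrt(2*r) = sqrt(2)*sqrt(r))
434950/D(-387) - 452800/E(H(j(4, 1), 14)) = 434950/((-372/(-387))) - 452800*sqrt(2)/(2*sqrt(-8 + 24*1)) = 434950/((-372*(-1/387))) - 452800*sqrt(2)/(2*sqrt(-8 + 24)) = 434950/(124/129) - 452800*sqrt(2)/8 = 434950*(129/124) - 452800*sqrt(2)/8 = 28054275/62 - 452800*sqrt(2)/8 = 28054275/62 - 56600*sqrt(2)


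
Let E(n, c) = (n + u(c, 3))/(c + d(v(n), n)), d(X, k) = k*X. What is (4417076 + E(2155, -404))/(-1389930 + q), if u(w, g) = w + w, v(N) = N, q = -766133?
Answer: -2930175267649/1430277060589 ≈ -2.0487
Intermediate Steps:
u(w, g) = 2*w
d(X, k) = X*k
E(n, c) = (n + 2*c)/(c + n²) (E(n, c) = (n + 2*c)/(c + n*n) = (n + 2*c)/(c + n²))
(4417076 + E(2155, -404))/(-1389930 + q) = (4417076 + (2155 + 2*(-404))/(-404 + 2155²))/(-1389930 - 766133) = (4417076 + (2155 - 808)/(-404 + 4644025))/(-2156063) = (4417076 + 1347/4643621)*(-1/2156063) = (20511226873543/4643621)*(-1/2156063) = -2930175267649/1430277060589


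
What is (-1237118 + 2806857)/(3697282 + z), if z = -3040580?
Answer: 1569739/656702 ≈ 2.3903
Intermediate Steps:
(-1237118 + 2806857)/(3697282 + z) = (-1237118 + 2806857)/(3697282 - 3040580) = 1569739/656702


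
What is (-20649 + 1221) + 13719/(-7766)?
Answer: -150891567/7766 ≈ -19430.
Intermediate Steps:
(-20649 + 1221) + 13719/(-7766) = -19428 + 13719*(-1/7766) = -19428 - 13719/7766 = -150891567/7766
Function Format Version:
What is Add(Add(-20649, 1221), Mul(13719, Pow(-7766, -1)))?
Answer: Rational(-150891567, 7766) ≈ -19430.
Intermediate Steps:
Add(Add(-20649, 1221), Mul(13719, Pow(-7766, -1))) = Add(-19428, Mul(13719, Rational(-1, 7766))) = Add(-19428, Rational(-13719, 7766)) = Rational(-150891567, 7766)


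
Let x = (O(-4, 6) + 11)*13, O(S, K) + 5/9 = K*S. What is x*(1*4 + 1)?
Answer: -7930/9 ≈ -881.11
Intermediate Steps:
O(S, K) = -5/9 + K*S
x = -1586/9 (x = ((-5/9 + 6*(-4)) + 11)*13 = ((-5/9 - 24) + 11)*13 = (-221/9 + 11)*13 = -122/9*13 = -1586/9 ≈ -176.22)
x*(1*4 + 1) = -1586*(1*4 + 1)/9 = -1586*(4 + 1)/9 = -1586/9*5 = -7930/9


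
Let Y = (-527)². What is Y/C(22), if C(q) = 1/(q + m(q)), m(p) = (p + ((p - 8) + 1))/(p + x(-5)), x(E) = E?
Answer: 6714507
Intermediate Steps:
Y = 277729
m(p) = (-7 + 2*p)/(-5 + p) (m(p) = (p + ((p - 8) + 1))/(p - 5) = (p + ((-8 + p) + 1))/(-5 + p) = (p + (-7 + p))/(-5 + p) = (-7 + 2*p)/(-5 + p))
C(q) = 1/(q + (-7 + 2*q)/(-5 + q))
Y/C(22) = 277729/(((-5 + 22)/(-7 + 22² - 3*22))) = 277729/((17/(-7 + 484 - 66))) = 277729/((17/411)) = 277729/(((1/411)*17)) = 277729/(17/411) = 277729*(411/17) = 6714507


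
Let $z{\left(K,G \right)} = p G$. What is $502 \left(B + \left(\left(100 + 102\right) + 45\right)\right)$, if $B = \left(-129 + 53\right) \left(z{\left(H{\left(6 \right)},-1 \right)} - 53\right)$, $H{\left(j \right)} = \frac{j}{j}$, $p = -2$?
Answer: $2069746$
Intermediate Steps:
$H{\left(j \right)} = 1$
$z{\left(K,G \right)} = - 2 G$
$B = 3876$ ($B = \left(-129 + 53\right) \left(\left(-2\right) \left(-1\right) - 53\right) = - 76 \left(2 - 53\right) = \left(-76\right) \left(-51\right) = 3876$)
$502 \left(B + \left(\left(100 + 102\right) + 45\right)\right) = 502 \left(3876 + \left(\left(100 + 102\right) + 45\right)\right) = 502 \left(3876 + \left(202 + 45\right)\right) = 502 \left(3876 + 247\right) = 502 \cdot 4123 = 2069746$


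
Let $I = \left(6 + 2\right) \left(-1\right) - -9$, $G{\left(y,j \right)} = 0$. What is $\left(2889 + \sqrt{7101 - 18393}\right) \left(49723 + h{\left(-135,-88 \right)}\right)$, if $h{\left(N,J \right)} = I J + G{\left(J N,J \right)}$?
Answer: $143395515 + 99270 i \sqrt{2823} \approx 1.434 \cdot 10^{8} + 5.2744 \cdot 10^{6} i$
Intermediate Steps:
$I = 1$ ($I = 8 \left(-1\right) + 9 = -8 + 9 = 1$)
$h{\left(N,J \right)} = J$ ($h{\left(N,J \right)} = 1 J + 0 = J + 0 = J$)
$\left(2889 + \sqrt{7101 - 18393}\right) \left(49723 + h{\left(-135,-88 \right)}\right) = \left(2889 + \sqrt{7101 - 18393}\right) \left(49723 - 88\right) = \left(2889 + \sqrt{-11292}\right) 49635 = \left(2889 + 2 i \sqrt{2823}\right) 49635 = 143395515 + 99270 i \sqrt{2823}$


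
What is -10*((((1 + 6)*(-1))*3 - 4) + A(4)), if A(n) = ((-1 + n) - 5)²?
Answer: 210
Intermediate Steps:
A(n) = (-6 + n)²
-10*((((1 + 6)*(-1))*3 - 4) + A(4)) = -10*((((1 + 6)*(-1))*3 - 4) + (-6 + 4)²) = -10*(((7*(-1))*3 - 4) + (-2)²) = -10*((-7*3 - 4) + 4) = -10*((-21 - 4) + 4) = -10*(-25 + 4) = -10*(-21) = 210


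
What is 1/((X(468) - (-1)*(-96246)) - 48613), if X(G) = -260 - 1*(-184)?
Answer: -1/144935 ≈ -6.8996e-6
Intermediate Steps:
X(G) = -76 (X(G) = -260 + 184 = -76)
1/((X(468) - (-1)*(-96246)) - 48613) = 1/((-76 - (-1)*(-96246)) - 48613) = 1/((-76 - 1*96246) - 48613) = 1/((-76 - 96246) - 48613) = 1/(-96322 - 48613) = 1/(-144935) = -1/144935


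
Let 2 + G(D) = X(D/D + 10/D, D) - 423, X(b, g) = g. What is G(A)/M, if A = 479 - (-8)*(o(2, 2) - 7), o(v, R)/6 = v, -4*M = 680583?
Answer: -376/680583 ≈ -0.00055247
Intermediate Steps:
M = -680583/4 (M = -1/4*680583 = -680583/4 ≈ -1.7015e+5)
o(v, R) = 6*v
A = 519 (A = 479 - (-8)*(6*2 - 7) = 479 - (-8)*(12 - 7) = 479 - (-8)*5 = 479 - 1*(-40) = 479 + 40 = 519)
G(D) = -425 + D (G(D) = -2 + (D - 423) = -2 + (-423 + D) = -425 + D)
G(A)/M = (-425 + 519)/(-680583/4) = 94*(-4/680583) = -376/680583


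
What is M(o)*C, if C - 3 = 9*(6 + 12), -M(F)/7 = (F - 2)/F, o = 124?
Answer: -70455/62 ≈ -1136.4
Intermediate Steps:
M(F) = -7*(-2 + F)/F (M(F) = -7*(F - 2)/F = -7*(-2 + F)/F)
C = 165 (C = 3 + 9*(6 + 12) = 3 + 9*18 = 3 + 162 = 165)
M(o)*C = (-7 + 14/124)*165 = (-7 + 14*(1/124))*165 = (-7 + 7/62)*165 = -427/62*165 = -70455/62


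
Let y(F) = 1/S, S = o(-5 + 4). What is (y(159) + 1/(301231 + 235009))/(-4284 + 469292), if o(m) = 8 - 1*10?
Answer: -268119/249355889920 ≈ -1.0752e-6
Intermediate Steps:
o(m) = -2 (o(m) = 8 - 10 = -2)
S = -2
y(F) = -½ (y(F) = 1/(-2) = -½)
(y(159) + 1/(301231 + 235009))/(-4284 + 469292) = (-½ + 1/(301231 + 235009))/(-4284 + 469292) = (-½ + 1/536240)/465008 = (-½ + 1/536240)*(1/465008) = -268119/536240*1/465008 = -268119/249355889920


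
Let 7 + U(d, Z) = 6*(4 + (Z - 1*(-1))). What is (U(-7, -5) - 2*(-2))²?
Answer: 9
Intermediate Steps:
U(d, Z) = 23 + 6*Z (U(d, Z) = -7 + 6*(4 + (Z - 1*(-1))) = -7 + 6*(4 + (Z + 1)) = -7 + 6*(4 + (1 + Z)) = -7 + 6*(5 + Z) = -7 + (30 + 6*Z) = 23 + 6*Z)
(U(-7, -5) - 2*(-2))² = ((23 + 6*(-5)) - 2*(-2))² = ((23 - 30) + 4)² = (-7 + 4)² = (-3)² = 9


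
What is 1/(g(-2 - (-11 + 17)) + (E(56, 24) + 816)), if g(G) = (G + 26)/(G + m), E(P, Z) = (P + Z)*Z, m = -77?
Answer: 85/232542 ≈ 0.00036553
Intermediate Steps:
E(P, Z) = Z*(P + Z)
g(G) = (26 + G)/(-77 + G) (g(G) = (G + 26)/(G - 77) = (26 + G)/(-77 + G))
1/(g(-2 - (-11 + 17)) + (E(56, 24) + 816)) = 1/((26 + (-2 - (-11 + 17)))/(-77 + (-2 - (-11 + 17))) + (24*(56 + 24) + 816)) = 1/((26 + (-2 - 1*6))/(-77 + (-2 - 1*6)) + (24*80 + 816)) = 1/((26 + (-2 - 6))/(-77 + (-2 - 6)) + (1920 + 816)) = 1/((26 - 8)/(-77 - 8) + 2736) = 1/(18/(-85) + 2736) = 1/(-1/85*18 + 2736) = 1/(-18/85 + 2736) = 1/(232542/85) = 85/232542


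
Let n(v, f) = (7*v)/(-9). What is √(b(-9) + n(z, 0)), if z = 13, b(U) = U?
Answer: 2*I*√43/3 ≈ 4.3716*I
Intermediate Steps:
n(v, f) = -7*v/9 (n(v, f) = (7*v)*(-⅑) = -7*v/9)
√(b(-9) + n(z, 0)) = √(-9 - 7/9*13) = √(-9 - 91/9) = √(-172/9) = 2*I*√43/3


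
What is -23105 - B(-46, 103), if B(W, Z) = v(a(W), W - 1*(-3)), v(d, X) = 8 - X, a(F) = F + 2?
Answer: -23156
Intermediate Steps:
a(F) = 2 + F
B(W, Z) = 5 - W (B(W, Z) = 8 - (W - 1*(-3)) = 8 - (W + 3) = 8 - (3 + W) = 8 + (-3 - W) = 5 - W)
-23105 - B(-46, 103) = -23105 - (5 - 1*(-46)) = -23105 - (5 + 46) = -23105 - 1*51 = -23105 - 51 = -23156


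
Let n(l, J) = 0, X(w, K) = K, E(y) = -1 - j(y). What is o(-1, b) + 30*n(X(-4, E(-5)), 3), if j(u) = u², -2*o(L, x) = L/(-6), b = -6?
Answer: -1/12 ≈ -0.083333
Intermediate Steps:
o(L, x) = L/12 (o(L, x) = -L/(2*(-6)) = -L*(-1)/(2*6) = -(-1)*L/12 = L/12)
E(y) = -1 - y²
o(-1, b) + 30*n(X(-4, E(-5)), 3) = (1/12)*(-1) + 30*0 = -1/12 + 0 = -1/12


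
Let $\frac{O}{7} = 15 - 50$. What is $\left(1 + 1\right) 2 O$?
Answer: $-980$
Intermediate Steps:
$O = -245$ ($O = 7 \left(15 - 50\right) = 7 \left(-35\right) = -245$)
$\left(1 + 1\right) 2 O = \left(1 + 1\right) 2 \left(-245\right) = 2 \cdot 2 \left(-245\right) = 4 \left(-245\right) = -980$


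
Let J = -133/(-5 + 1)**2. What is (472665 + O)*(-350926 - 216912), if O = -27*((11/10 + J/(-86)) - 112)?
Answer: -929130046275651/3440 ≈ -2.7010e+11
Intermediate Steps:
J = -133/16 (J = -133/((-4)**2) = -133/16 ≈ -8.3125)
O = 20582829/6880 (O = -27*((11/10 - 133/16/(-86)) - 112) = -27*((11*(1/10) - 133/16*(-1/86)) - 112) = -27*((11/10 + 133/1376) - 112) = -27*(8233/6880 - 112) = -27*(-762327/6880) = 20582829/6880 ≈ 2991.7)
(472665 + O)*(-350926 - 216912) = (472665 + 20582829/6880)*(-350926 - 216912) = (3272518029/6880)*(-567838) = -929130046275651/3440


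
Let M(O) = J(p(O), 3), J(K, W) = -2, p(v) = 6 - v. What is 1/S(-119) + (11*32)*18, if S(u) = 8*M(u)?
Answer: 101375/16 ≈ 6335.9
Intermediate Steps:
M(O) = -2
S(u) = -16 (S(u) = 8*(-2) = -16)
1/S(-119) + (11*32)*18 = 1/(-16) + (11*32)*18 = -1/16 + 352*18 = -1/16 + 6336 = 101375/16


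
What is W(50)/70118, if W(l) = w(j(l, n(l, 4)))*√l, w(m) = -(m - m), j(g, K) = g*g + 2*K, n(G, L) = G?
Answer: 0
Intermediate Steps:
j(g, K) = g² + 2*K
w(m) = 0 (w(m) = -1*0 = 0)
W(l) = 0 (W(l) = 0*√l = 0)
W(50)/70118 = 0/70118 = 0*(1/70118) = 0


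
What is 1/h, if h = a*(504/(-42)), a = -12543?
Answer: 1/150516 ≈ 6.6438e-6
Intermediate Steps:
h = 150516 (h = -6321672/(-42) = -6321672*(-1)/42 = -12543*(-12) = 150516)
1/h = 1/150516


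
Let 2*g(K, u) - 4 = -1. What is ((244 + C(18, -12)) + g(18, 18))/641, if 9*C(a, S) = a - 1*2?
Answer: 4451/11538 ≈ 0.38577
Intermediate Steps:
C(a, S) = -2/9 + a/9 (C(a, S) = (a - 1*2)/9 = (a - 2)/9 = (-2 + a)/9 = -2/9 + a/9)
g(K, u) = 3/2 (g(K, u) = 2 + (½)*(-1) = 2 - ½ = 3/2)
((244 + C(18, -12)) + g(18, 18))/641 = ((244 + (-2/9 + (⅑)*18)) + 3/2)/641 = ((244 + (-2/9 + 2)) + 3/2)*(1/641) = ((244 + 16/9) + 3/2)*(1/641) = (2212/9 + 3/2)*(1/641) = (4451/18)*(1/641) = 4451/11538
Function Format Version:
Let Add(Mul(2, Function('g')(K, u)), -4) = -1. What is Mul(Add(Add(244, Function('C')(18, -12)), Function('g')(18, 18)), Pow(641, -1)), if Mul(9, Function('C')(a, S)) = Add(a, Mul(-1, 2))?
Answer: Rational(4451, 11538) ≈ 0.38577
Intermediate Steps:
Function('C')(a, S) = Add(Rational(-2, 9), Mul(Rational(1, 9), a)) (Function('C')(a, S) = Mul(Rational(1, 9), Add(a, Mul(-1, 2))) = Mul(Rational(1, 9), Add(a, -2)) = Mul(Rational(1, 9), Add(-2, a)) = Add(Rational(-2, 9), Mul(Rational(1, 9), a)))
Function('g')(K, u) = Rational(3, 2) (Function('g')(K, u) = Add(2, Mul(Rational(1, 2), -1)) = Add(2, Rational(-1, 2)) = Rational(3, 2))
Mul(Add(Add(244, Function('C')(18, -12)), Function('g')(18, 18)), Pow(641, -1)) = Mul(Add(Add(244, Add(Rational(-2, 9), Mul(Rational(1, 9), 18))), Rational(3, 2)), Pow(641, -1)) = Mul(Add(Add(244, Add(Rational(-2, 9), 2)), Rational(3, 2)), Rational(1, 641)) = Mul(Add(Add(244, Rational(16, 9)), Rational(3, 2)), Rational(1, 641)) = Mul(Add(Rational(2212, 9), Rational(3, 2)), Rational(1, 641)) = Mul(Rational(4451, 18), Rational(1, 641)) = Rational(4451, 11538)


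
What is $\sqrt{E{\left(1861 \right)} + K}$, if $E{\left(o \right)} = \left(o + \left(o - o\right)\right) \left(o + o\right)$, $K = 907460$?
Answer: $\sqrt{7834102} \approx 2798.9$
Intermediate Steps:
$E{\left(o \right)} = 2 o^{2}$ ($E{\left(o \right)} = \left(o + 0\right) 2 o = o 2 o = 2 o^{2}$)
$\sqrt{E{\left(1861 \right)} + K} = \sqrt{2 \cdot 1861^{2} + 907460} = \sqrt{2 \cdot 3463321 + 907460} = \sqrt{6926642 + 907460} = \sqrt{7834102}$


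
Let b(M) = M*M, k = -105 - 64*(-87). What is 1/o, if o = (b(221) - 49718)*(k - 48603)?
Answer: 1/37833780 ≈ 2.6431e-8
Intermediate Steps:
k = 5463 (k = -105 + 5568 = 5463)
b(M) = M²
o = 37833780 (o = (221² - 49718)*(5463 - 48603) = (48841 - 49718)*(-43140) = -877*(-43140) = 37833780)
1/o = 1/37833780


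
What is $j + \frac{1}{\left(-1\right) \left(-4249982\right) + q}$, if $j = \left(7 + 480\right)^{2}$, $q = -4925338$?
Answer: $\frac{160173507163}{675356} \approx 2.3717 \cdot 10^{5}$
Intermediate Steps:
$j = 237169$ ($j = 487^{2} = 237169$)
$j + \frac{1}{\left(-1\right) \left(-4249982\right) + q} = 237169 + \frac{1}{\left(-1\right) \left(-4249982\right) - 4925338} = 237169 + \frac{1}{4249982 - 4925338} = 237169 + \frac{1}{-675356} = 237169 - \frac{1}{675356} = \frac{160173507163}{675356}$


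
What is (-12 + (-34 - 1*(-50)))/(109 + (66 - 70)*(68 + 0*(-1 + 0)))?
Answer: -4/163 ≈ -0.024540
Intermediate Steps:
(-12 + (-34 - 1*(-50)))/(109 + (66 - 70)*(68 + 0*(-1 + 0))) = (-12 + (-34 + 50))/(109 - 4*(68 + 0*(-1))) = (-12 + 16)/(109 - 4*(68 + 0)) = 4/(109 - 4*68) = 4/(109 - 272) = 4/(-163) = -1/163*4 = -4/163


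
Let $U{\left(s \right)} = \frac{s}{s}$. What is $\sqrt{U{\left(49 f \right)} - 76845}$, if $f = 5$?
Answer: $2 i \sqrt{19211} \approx 277.21 i$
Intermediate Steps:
$U{\left(s \right)} = 1$
$\sqrt{U{\left(49 f \right)} - 76845} = \sqrt{1 - 76845} = \sqrt{-76844} = 2 i \sqrt{19211}$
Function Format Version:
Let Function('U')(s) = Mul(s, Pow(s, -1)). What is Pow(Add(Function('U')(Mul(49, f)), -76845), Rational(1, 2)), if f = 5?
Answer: Mul(2, I, Pow(19211, Rational(1, 2))) ≈ Mul(277.21, I)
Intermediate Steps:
Function('U')(s) = 1
Pow(Add(Function('U')(Mul(49, f)), -76845), Rational(1, 2)) = Pow(Add(1, -76845), Rational(1, 2)) = Pow(-76844, Rational(1, 2)) = Mul(2, I, Pow(19211, Rational(1, 2)))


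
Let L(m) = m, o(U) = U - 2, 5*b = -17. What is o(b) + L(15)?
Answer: 48/5 ≈ 9.6000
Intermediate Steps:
b = -17/5 (b = (1/5)*(-17) = -17/5 ≈ -3.4000)
o(U) = -2 + U
o(b) + L(15) = (-2 - 17/5) + 15 = -27/5 + 15 = 48/5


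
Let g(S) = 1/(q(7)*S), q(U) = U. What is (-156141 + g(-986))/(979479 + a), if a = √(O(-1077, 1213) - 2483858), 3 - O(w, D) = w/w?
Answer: -117285556151073/735739085637766 + 2155370366*I*√17249/1103608628456649 ≈ -0.15941 + 0.0002565*I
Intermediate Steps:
O(w, D) = 2 (O(w, D) = 3 - w/w = 3 - 1*1 = 3 - 1 = 2)
a = 12*I*√17249 (a = √(2 - 2483858) = √(-2483856) = 12*I*√17249 ≈ 1576.0*I)
g(S) = 1/(7*S)
(-156141 + g(-986))/(979479 + a) = (-156141 + (⅐)/(-986))/(979479 + 12*I*√17249) = (-156141 + (⅐)*(-1/986))/(979479 + 12*I*√17249) = (-156141 - 1/6902)/(979479 + 12*I*√17249) = -1077685183/(6902*(979479 + 12*I*√17249))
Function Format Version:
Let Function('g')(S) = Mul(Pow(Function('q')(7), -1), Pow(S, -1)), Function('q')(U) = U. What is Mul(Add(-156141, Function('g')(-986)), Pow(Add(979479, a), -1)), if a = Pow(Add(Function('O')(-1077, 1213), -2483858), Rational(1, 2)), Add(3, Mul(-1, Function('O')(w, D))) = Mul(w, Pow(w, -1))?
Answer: Add(Rational(-117285556151073, 735739085637766), Mul(Rational(2155370366, 1103608628456649), I, Pow(17249, Rational(1, 2)))) ≈ Add(-0.15941, Mul(0.00025650, I))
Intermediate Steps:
Function('O')(w, D) = 2 (Function('O')(w, D) = Add(3, Mul(-1, Mul(w, Pow(w, -1)))) = Add(3, Mul(-1, 1)) = Add(3, -1) = 2)
a = Mul(12, I, Pow(17249, Rational(1, 2))) (a = Pow(Add(2, -2483858), Rational(1, 2)) = Pow(-2483856, Rational(1, 2)) = Mul(12, I, Pow(17249, Rational(1, 2))) ≈ Mul(1576.0, I))
Function('g')(S) = Mul(Rational(1, 7), Pow(S, -1)) (Function('g')(S) = Mul(Pow(7, -1), Pow(S, -1)) = Mul(Rational(1, 7), Pow(S, -1)))
Mul(Add(-156141, Function('g')(-986)), Pow(Add(979479, a), -1)) = Mul(Add(-156141, Mul(Rational(1, 7), Pow(-986, -1))), Pow(Add(979479, Mul(12, I, Pow(17249, Rational(1, 2)))), -1)) = Mul(Add(-156141, Mul(Rational(1, 7), Rational(-1, 986))), Pow(Add(979479, Mul(12, I, Pow(17249, Rational(1, 2)))), -1)) = Mul(Add(-156141, Rational(-1, 6902)), Pow(Add(979479, Mul(12, I, Pow(17249, Rational(1, 2)))), -1)) = Mul(Rational(-1077685183, 6902), Pow(Add(979479, Mul(12, I, Pow(17249, Rational(1, 2)))), -1))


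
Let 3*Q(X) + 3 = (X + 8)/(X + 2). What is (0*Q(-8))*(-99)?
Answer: 0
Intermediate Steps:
Q(X) = -1 + (8 + X)/(3*(2 + X)) (Q(X) = -1 + ((X + 8)/(X + 2))/3 = -1 + ((8 + X)/(2 + X))/3 = -1 + (8 + X)/(3*(2 + X)))
(0*Q(-8))*(-99) = (0*(2*(1 - 1*(-8))/(3*(2 - 8))))*(-99) = (0*((⅔)*(1 + 8)/(-6)))*(-99) = (0*((⅔)*(-⅙)*9))*(-99) = (0*(-1))*(-99) = 0*(-99) = 0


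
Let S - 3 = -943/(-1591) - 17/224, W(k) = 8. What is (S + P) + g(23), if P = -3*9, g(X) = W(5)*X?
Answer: 57205625/356384 ≈ 160.52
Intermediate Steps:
S = 1253337/356384 (S = 3 + (-943/(-1591) - 17/224) = 3 + (-943*(-1/1591) - 17*1/224) = 3 + (943/1591 - 17/224) = 3 + 184185/356384 = 1253337/356384 ≈ 3.5168)
g(X) = 8*X
P = -27
(S + P) + g(23) = (1253337/356384 - 27) + 8*23 = -8369031/356384 + 184 = 57205625/356384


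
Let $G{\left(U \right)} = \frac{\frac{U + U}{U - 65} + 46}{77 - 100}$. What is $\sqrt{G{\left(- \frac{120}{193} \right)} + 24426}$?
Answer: $\frac{2 \sqrt{20724441561478}}{58259} \approx 156.28$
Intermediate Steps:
$G{\left(U \right)} = -2 - \frac{2 U}{23 \left(-65 + U\right)}$ ($G{\left(U \right)} = \frac{\frac{2 U}{-65 + U} + 46}{-23} = \left(\frac{2 U}{-65 + U} + 46\right) \left(- \frac{1}{23}\right) = \left(46 + \frac{2 U}{-65 + U}\right) \left(- \frac{1}{23}\right) = -2 - \frac{2 U}{23 \left(-65 + U\right)}$)
$\sqrt{G{\left(- \frac{120}{193} \right)} + 24426} = \sqrt{\frac{2 \left(1495 - 24 \left(- \frac{120}{193}\right)\right)}{23 \left(-65 - \frac{120}{193}\right)} + 24426} = \sqrt{\frac{2 \left(1495 - 24 \left(\left(-120\right) \frac{1}{193}\right)\right)}{23 \left(-65 - \frac{120}{193}\right)} + 24426} = \sqrt{\frac{2 \left(1495 - - \frac{2880}{193}\right)}{23 \left(-65 - \frac{120}{193}\right)} + 24426} = \sqrt{\frac{2 \left(1495 + \frac{2880}{193}\right)}{23 \left(- \frac{12665}{193}\right)} + 24426} = \sqrt{\frac{2}{23} \left(- \frac{193}{12665}\right) \frac{291415}{193} + 24426} = \sqrt{- \frac{116566}{58259} + 24426} = \sqrt{\frac{1422917768}{58259}} = \frac{2 \sqrt{20724441561478}}{58259}$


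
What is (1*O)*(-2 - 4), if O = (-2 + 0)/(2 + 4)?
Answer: 2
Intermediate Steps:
O = -1/3 (O = -2/6 = -2*1/6 = -1/3 ≈ -0.33333)
(1*O)*(-2 - 4) = (1*(-1/3))*(-2 - 4) = -1/3*(-6) = 2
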